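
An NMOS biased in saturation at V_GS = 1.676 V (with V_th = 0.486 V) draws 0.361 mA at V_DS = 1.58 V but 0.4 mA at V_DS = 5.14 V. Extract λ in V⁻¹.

λ = 0.0319 V⁻¹

With V_GS fixed, I_D ∝ (1 + λ V_DS) in saturation, so I_D2/I_D1 = (1 + λ V_DS2)/(1 + λ V_DS1).
0.4/0.361 = 1.108 = (1 + 5.14 λ)/(1 + 1.58 λ).
Solving: λ (I_D1 V_DS2 − I_D2 V_DS1) = I_D2 − I_D1, so λ = (0.4 − 0.361) / (0.361 × 5.14 − 0.4 × 1.58) = 0.039 / 1.22 = 0.0319 V⁻¹.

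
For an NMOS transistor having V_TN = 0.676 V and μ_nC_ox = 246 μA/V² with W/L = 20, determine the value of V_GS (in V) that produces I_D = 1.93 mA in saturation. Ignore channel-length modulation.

V_GS = 1.56 V

k_n = μ_nC_ox · (W/L) = 4.92 mA/V².
In saturation I_D = ½ k_n (V_GS − V_TN)², so V_GS − V_TN = √(2 I_D / k_n) = √(2 × 1.93 / 4.92) = 0.886 V.
V_GS = 0.676 + 0.886 = 1.56 V.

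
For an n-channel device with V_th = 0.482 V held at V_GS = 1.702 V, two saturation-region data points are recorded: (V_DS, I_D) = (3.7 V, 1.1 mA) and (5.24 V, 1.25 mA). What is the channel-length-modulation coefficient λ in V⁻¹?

With V_GS fixed, I_D ∝ (1 + λ V_DS) in saturation, so I_D2/I_D1 = (1 + λ V_DS2)/(1 + λ V_DS1).
1.25/1.1 = 1.136 = (1 + 5.24 λ)/(1 + 3.7 λ).
Solving: λ (I_D1 V_DS2 − I_D2 V_DS1) = I_D2 − I_D1, so λ = (1.25 − 1.1) / (1.1 × 5.24 − 1.25 × 3.7) = 0.15 / 1.14 = 0.132 V⁻¹.

λ = 0.132 V⁻¹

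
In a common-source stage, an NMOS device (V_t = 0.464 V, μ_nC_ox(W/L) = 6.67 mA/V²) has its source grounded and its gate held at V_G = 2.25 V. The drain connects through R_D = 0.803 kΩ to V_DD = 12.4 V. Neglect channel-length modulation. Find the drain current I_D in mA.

I_D = 10.6 mA

V_GS = V_G = 2.25 V, so V_ov = 2.25 − 0.464 = 1.79 V.
Assume saturation: I_D = ½ k_n V_ov² = 0.5 × 6.67 × 1.79² = 10.6 mA, giving V_DS = V_DD − I_D R_D = 12.4 − 10.6 × 0.803 = 3.86 V.
V_DS = 3.86 V ≥ V_ov = 1.79 V, confirming saturation.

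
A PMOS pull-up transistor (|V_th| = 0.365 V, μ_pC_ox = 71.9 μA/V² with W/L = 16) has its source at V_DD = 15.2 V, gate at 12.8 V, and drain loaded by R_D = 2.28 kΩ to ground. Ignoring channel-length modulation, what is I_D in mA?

V_SG = V_DD − V_G = 15.2 − 12.8 = 2.4 V, so V_ov = 2.4 − 0.365 = 2.03 V.
k_p = μ_pC_ox · (W/L) = 1.15 mA/V².
Assume saturation: I_D = ½ k_p V_ov² = 0.5 × 1.15 × 2.03² = 2.38 mA, giving V_SD = V_DD − I_D R_D = 15.2 − 2.38 × 2.28 = 9.77 V.
V_SD = 9.77 V ≥ V_ov = 2.03 V, confirming saturation.

I_D = 2.38 mA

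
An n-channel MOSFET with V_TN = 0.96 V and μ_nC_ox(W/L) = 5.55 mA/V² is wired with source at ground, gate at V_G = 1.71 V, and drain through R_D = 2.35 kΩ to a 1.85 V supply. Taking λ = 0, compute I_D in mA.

V_GS = V_G = 1.71 V, so V_ov = 1.71 − 0.96 = 0.75 V.
Assume saturation: I_D = ½ k_n V_ov² = 0.5 × 5.55 × 0.75² = 1.56 mA, giving V_DS = V_DD − I_D R_D = 1.85 − 1.56 × 2.35 = -1.82 V.
But -1.82 V < V_ov = 0.75 V, so the device is actually in triode.
In triode I_D = k_n[V_ov V_DS − ½ V_DS²] and I_D = (V_DD − V_DS)/R_D. Equating: 6.52 V_DS² − 10.78 V_DS + 1.85 = 0, giving V_DS = 0.194 V (the root below V_ov).
I_D = (1.85 − 0.194) / 2.35 = 0.704 mA.

I_D = 0.704 mA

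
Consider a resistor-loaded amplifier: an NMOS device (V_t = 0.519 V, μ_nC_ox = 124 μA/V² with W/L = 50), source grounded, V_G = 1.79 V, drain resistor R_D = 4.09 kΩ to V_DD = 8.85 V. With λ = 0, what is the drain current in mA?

I_D = 2.09 mA

V_GS = V_G = 1.79 V, so V_ov = 1.79 − 0.519 = 1.27 V.
k_n = μ_nC_ox · (W/L) = 6.2 mA/V².
Assume saturation: I_D = ½ k_n V_ov² = 0.5 × 6.2 × 1.27² = 5.01 mA, giving V_DS = V_DD − I_D R_D = 8.85 − 5.01 × 4.09 = -11.6 V.
But -11.6 V < V_ov = 1.27 V, so the device is actually in triode.
In triode I_D = k_n[V_ov V_DS − ½ V_DS²] and I_D = (V_DD − V_DS)/R_D. Equating: 12.7 V_DS² − 33.23 V_DS + 8.85 = 0, giving V_DS = 0.301 V (the root below V_ov).
I_D = (8.85 − 0.301) / 4.09 = 2.09 mA.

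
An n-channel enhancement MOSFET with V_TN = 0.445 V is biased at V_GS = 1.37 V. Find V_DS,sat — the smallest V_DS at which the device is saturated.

The boundary between triode and saturation is V_DS = V_GS − V_TN = V_ov.
V_ov = 1.37 − 0.445 = 0.925 V.

V_DS,sat = 0.925 V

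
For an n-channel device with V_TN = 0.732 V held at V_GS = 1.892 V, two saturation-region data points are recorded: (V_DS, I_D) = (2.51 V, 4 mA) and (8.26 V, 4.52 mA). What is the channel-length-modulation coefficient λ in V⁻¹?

With V_GS fixed, I_D ∝ (1 + λ V_DS) in saturation, so I_D2/I_D1 = (1 + λ V_DS2)/(1 + λ V_DS1).
4.52/4 = 1.13 = (1 + 8.26 λ)/(1 + 2.51 λ).
Solving: λ (I_D1 V_DS2 − I_D2 V_DS1) = I_D2 − I_D1, so λ = (4.52 − 4) / (4 × 8.26 − 4.52 × 2.51) = 0.52 / 21.7 = 0.024 V⁻¹.

λ = 0.0240 V⁻¹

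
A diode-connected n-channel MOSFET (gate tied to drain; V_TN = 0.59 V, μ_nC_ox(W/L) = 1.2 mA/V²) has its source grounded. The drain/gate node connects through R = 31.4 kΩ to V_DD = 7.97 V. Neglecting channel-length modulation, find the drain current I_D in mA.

I_D = 0.216 mA

With gate tied to drain, V_GS = V_DS ≥ V_GS − V_TN, so the device is in saturation.
KCL at the drain: ½ k_n (V_GS − V_TN)² = (V_DD − V_GS)/R.
Let x = V_GS − 0.59. Then 18.8 x² + x − 7.38 = 0, giving x = 0.6 V (positive root), so V_GS = 1.19 V.
I_D = (V_DD − V_GS)/R = (7.97 − 1.19) / 31.4 = 0.216 mA.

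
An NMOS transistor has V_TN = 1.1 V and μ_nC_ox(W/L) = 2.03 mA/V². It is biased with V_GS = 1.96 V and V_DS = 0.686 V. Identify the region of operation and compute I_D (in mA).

V_ov = V_GS − V_TN = 1.96 − 1.1 = 0.86 V.
Since V_DS = 0.686 V < V_ov = 0.86 V, the device is in the triode region.
I_D = k_n [V_ov · V_DS − ½ V_DS²] = 2.03 × [0.86 × 0.686 − 0.5 × 0.686²] = 0.72 mA.

Triode; I_D = 0.720 mA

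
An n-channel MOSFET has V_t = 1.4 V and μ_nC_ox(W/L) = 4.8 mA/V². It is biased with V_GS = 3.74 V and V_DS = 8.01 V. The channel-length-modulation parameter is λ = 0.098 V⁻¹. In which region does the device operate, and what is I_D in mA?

Saturation; I_D = 23.5 mA

V_ov = V_GS − V_t = 3.74 − 1.4 = 2.34 V.
Since V_DS = 8.01 V ≥ V_ov = 2.34 V, the device is in saturation.
I_D = ½ k_n V_ov² (1 + λ V_DS) = 0.5 × 4.8 × 2.34² × (1 + 0.098 × 8.01) = 23.5 mA.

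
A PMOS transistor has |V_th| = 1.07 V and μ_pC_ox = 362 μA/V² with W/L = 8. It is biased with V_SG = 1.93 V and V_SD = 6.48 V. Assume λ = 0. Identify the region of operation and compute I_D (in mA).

Saturation; I_D = 1.07 mA

k_p = μ_pC_ox · (W/L) = 2.896 mA/V².
V_ov = V_SG − |V_th| = 1.93 − 1.07 = 0.86 V.
Since V_SD = 6.48 V ≥ V_ov = 0.86 V, the device is in saturation.
I_D = ½ k_p V_ov² = 0.5 × 2.896 × 0.86² = 1.07 mA.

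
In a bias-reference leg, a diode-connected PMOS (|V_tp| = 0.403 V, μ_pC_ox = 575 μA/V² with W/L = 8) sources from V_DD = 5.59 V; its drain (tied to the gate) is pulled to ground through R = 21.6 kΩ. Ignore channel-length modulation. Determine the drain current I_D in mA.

With gate tied to drain, V_SG = V_SD ≥ V_SG − |V_tp|, so the device is in saturation.
k_p = μ_pC_ox · (W/L) = 4.6 mA/V².
KCL at the drain: ½ k_p (V_SG − |V_tp|)² = (V_DD − V_SG)/R.
Let x = V_SG − 0.403. Then 49.7 x² + x − 5.187 = 0, giving x = 0.313 V (positive root), so V_SG = 0.716 V.
I_D = (V_DD − V_SG)/R = (5.59 − 0.716) / 21.6 = 0.226 mA.

I_D = 0.226 mA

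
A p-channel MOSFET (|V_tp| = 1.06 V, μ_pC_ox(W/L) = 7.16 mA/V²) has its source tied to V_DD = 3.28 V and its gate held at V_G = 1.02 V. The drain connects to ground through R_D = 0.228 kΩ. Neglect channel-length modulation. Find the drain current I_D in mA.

V_SG = V_DD − V_G = 3.28 − 1.02 = 2.26 V, so V_ov = 2.26 − 1.06 = 1.2 V.
Assume saturation: I_D = ½ k_p V_ov² = 0.5 × 7.16 × 1.2² = 5.16 mA, giving V_SD = V_DD − I_D R_D = 3.28 − 5.16 × 0.228 = 2.1 V.
V_SD = 2.1 V ≥ V_ov = 1.2 V, confirming saturation.

I_D = 5.16 mA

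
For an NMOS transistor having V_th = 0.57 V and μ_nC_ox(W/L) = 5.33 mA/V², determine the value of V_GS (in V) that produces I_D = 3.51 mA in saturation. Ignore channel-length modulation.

V_GS = 1.72 V

In saturation I_D = ½ k_n (V_GS − V_th)², so V_GS − V_th = √(2 I_D / k_n) = √(2 × 3.51 / 5.33) = 1.15 V.
V_GS = 0.57 + 1.15 = 1.72 V.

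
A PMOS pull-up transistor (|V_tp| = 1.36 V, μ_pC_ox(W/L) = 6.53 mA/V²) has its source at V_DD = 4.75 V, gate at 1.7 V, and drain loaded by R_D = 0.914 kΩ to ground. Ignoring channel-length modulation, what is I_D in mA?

I_D = 4.66 mA

V_SG = V_DD − V_G = 4.75 − 1.7 = 3.05 V, so V_ov = 3.05 − 1.36 = 1.69 V.
Assume saturation: I_D = ½ k_p V_ov² = 0.5 × 6.53 × 1.69² = 9.33 mA, giving V_SD = V_DD − I_D R_D = 4.75 − 9.33 × 0.914 = -3.77 V.
But -3.77 V < V_ov = 1.69 V, so the device is actually in triode.
In triode I_D = k_p[V_ov V_SD − ½ V_SD²] and I_D = (V_DD − V_SD)/R_D. Equating: 2.98 V_SD² − 11.09 V_SD + 4.75 = 0, giving V_SD = 0.494 V (the root below V_ov).
I_D = (4.75 − 0.494) / 0.914 = 4.66 mA.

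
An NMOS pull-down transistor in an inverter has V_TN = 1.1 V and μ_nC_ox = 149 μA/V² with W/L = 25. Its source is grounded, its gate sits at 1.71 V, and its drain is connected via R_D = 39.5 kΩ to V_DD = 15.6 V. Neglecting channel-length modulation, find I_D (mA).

V_GS = V_G = 1.71 V, so V_ov = 1.71 − 1.1 = 0.61 V.
k_n = μ_nC_ox · (W/L) = 3.725 mA/V².
Assume saturation: I_D = ½ k_n V_ov² = 0.5 × 3.725 × 0.61² = 0.693 mA, giving V_DS = V_DD − I_D R_D = 15.6 − 0.693 × 39.5 = -11.8 V.
But -11.8 V < V_ov = 0.61 V, so the device is actually in triode.
In triode I_D = k_n[V_ov V_DS − ½ V_DS²] and I_D = (V_DD − V_DS)/R_D. Equating: 73.6 V_DS² − 90.75 V_DS + 15.6 = 0, giving V_DS = 0.206 V (the root below V_ov).
I_D = (15.6 − 0.206) / 39.5 = 0.39 mA.

I_D = 0.390 mA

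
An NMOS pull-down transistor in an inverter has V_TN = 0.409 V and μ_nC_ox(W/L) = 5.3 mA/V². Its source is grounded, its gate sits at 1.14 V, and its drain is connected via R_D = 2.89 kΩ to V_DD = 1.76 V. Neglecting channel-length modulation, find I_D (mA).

V_GS = V_G = 1.14 V, so V_ov = 1.14 − 0.409 = 0.731 V.
Assume saturation: I_D = ½ k_n V_ov² = 0.5 × 5.3 × 0.731² = 1.42 mA, giving V_DS = V_DD − I_D R_D = 1.76 − 1.42 × 2.89 = -2.33 V.
But -2.33 V < V_ov = 0.731 V, so the device is actually in triode.
In triode I_D = k_n[V_ov V_DS − ½ V_DS²] and I_D = (V_DD − V_DS)/R_D. Equating: 7.66 V_DS² − 12.2 V_DS + 1.76 = 0, giving V_DS = 0.16 V (the root below V_ov).
I_D = (1.76 − 0.16) / 2.89 = 0.553 mA.

I_D = 0.553 mA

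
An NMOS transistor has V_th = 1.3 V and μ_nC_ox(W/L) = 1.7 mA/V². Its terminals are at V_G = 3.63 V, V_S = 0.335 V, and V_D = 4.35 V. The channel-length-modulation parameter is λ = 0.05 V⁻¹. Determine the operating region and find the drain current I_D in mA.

Saturation; I_D = 4.06 mA

V_GS = V_G − V_S = 3.63 − 0.335 = 3.29 V; V_DS = V_D − V_S = 4.35 − 0.335 = 4.01 V.
V_ov = V_GS − V_th = 3.29 − 1.3 = 1.99 V.
Since V_DS = 4.01 V ≥ V_ov = 1.99 V, the device is in saturation.
I_D = ½ k_n V_ov² (1 + λ V_DS) = 0.5 × 1.7 × 1.99² × (1 + 0.05 × 4.01) = 4.06 mA.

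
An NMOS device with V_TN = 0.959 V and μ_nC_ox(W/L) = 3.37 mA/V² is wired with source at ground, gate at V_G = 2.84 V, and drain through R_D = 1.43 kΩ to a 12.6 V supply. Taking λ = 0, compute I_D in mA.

V_GS = V_G = 2.84 V, so V_ov = 2.84 − 0.959 = 1.88 V.
Assume saturation: I_D = ½ k_n V_ov² = 0.5 × 3.37 × 1.88² = 5.96 mA, giving V_DS = V_DD − I_D R_D = 12.6 − 5.96 × 1.43 = 4.07 V.
V_DS = 4.07 V ≥ V_ov = 1.88 V, confirming saturation.

I_D = 5.96 mA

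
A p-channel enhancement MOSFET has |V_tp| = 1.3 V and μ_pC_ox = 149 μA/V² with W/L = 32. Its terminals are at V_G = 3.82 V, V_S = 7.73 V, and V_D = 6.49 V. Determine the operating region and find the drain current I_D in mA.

V_SG = V_S − V_G = 7.73 − 3.82 = 3.91 V; V_SD = V_S − V_D = 7.73 − 6.49 = 1.24 V.
k_p = μ_pC_ox · (W/L) = 4.768 mA/V².
V_ov = V_SG − |V_tp| = 3.91 − 1.3 = 2.61 V.
Since V_SD = 1.24 V < V_ov = 2.61 V, the device is in the triode region.
I_D = k_p [V_ov · V_SD − ½ V_SD²] = 4.768 × [2.61 × 1.24 − 0.5 × 1.24²] = 11.8 mA.

Triode; I_D = 11.8 mA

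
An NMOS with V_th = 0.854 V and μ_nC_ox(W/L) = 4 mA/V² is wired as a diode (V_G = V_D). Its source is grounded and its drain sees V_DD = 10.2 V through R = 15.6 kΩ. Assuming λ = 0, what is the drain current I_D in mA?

With gate tied to drain, V_GS = V_DS ≥ V_GS − V_th, so the device is in saturation.
KCL at the drain: ½ k_n (V_GS − V_th)² = (V_DD − V_GS)/R.
Let x = V_GS − 0.854. Then 31.2 x² + x − 9.346 = 0, giving x = 0.532 V (positive root), so V_GS = 1.39 V.
I_D = (V_DD − V_GS)/R = (10.2 − 1.39) / 15.6 = 0.565 mA.

I_D = 0.565 mA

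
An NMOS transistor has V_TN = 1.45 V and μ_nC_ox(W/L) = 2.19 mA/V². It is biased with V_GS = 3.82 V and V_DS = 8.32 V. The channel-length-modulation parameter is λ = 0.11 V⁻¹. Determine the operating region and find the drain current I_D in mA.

Saturation; I_D = 11.8 mA

V_ov = V_GS − V_TN = 3.82 − 1.45 = 2.37 V.
Since V_DS = 8.32 V ≥ V_ov = 2.37 V, the device is in saturation.
I_D = ½ k_n V_ov² (1 + λ V_DS) = 0.5 × 2.19 × 2.37² × (1 + 0.11 × 8.32) = 11.8 mA.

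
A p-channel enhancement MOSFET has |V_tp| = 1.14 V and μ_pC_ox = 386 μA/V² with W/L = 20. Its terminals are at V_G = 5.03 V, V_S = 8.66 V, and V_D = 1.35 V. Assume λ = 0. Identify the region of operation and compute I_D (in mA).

Saturation; I_D = 23.9 mA

V_SG = V_S − V_G = 8.66 − 5.03 = 3.63 V; V_SD = V_S − V_D = 8.66 − 1.35 = 7.31 V.
k_p = μ_pC_ox · (W/L) = 7.72 mA/V².
V_ov = V_SG − |V_tp| = 3.63 − 1.14 = 2.49 V.
Since V_SD = 7.31 V ≥ V_ov = 2.49 V, the device is in saturation.
I_D = ½ k_p V_ov² = 0.5 × 7.72 × 2.49² = 23.9 mA.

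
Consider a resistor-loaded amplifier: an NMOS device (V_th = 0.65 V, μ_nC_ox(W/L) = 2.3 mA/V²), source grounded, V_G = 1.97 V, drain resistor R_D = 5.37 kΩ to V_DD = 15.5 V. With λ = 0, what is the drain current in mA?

V_GS = V_G = 1.97 V, so V_ov = 1.97 − 0.65 = 1.32 V.
Assume saturation: I_D = ½ k_n V_ov² = 0.5 × 2.3 × 1.32² = 2 mA, giving V_DS = V_DD − I_D R_D = 15.5 − 2 × 5.37 = 4.74 V.
V_DS = 4.74 V ≥ V_ov = 1.32 V, confirming saturation.

I_D = 2.00 mA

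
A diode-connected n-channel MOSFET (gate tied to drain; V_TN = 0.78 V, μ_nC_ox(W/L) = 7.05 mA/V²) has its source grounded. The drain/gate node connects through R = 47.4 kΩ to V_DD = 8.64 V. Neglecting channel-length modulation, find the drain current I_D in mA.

I_D = 0.161 mA

With gate tied to drain, V_GS = V_DS ≥ V_GS − V_TN, so the device is in saturation.
KCL at the drain: ½ k_n (V_GS − V_TN)² = (V_DD − V_GS)/R.
Let x = V_GS − 0.78. Then 167 x² + x − 7.86 = 0, giving x = 0.214 V (positive root), so V_GS = 0.994 V.
I_D = (V_DD − V_GS)/R = (8.64 − 0.994) / 47.4 = 0.161 mA.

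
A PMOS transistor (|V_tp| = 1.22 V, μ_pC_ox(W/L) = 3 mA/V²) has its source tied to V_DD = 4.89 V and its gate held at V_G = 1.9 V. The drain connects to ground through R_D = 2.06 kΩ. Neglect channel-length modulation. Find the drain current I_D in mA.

I_D = 2.15 mA

V_SG = V_DD − V_G = 4.89 − 1.9 = 2.99 V, so V_ov = 2.99 − 1.22 = 1.77 V.
Assume saturation: I_D = ½ k_p V_ov² = 0.5 × 3 × 1.77² = 4.7 mA, giving V_SD = V_DD − I_D R_D = 4.89 − 4.7 × 2.06 = -4.79 V.
But -4.79 V < V_ov = 1.77 V, so the device is actually in triode.
In triode I_D = k_p[V_ov V_SD − ½ V_SD²] and I_D = (V_DD − V_SD)/R_D. Equating: 3.09 V_SD² − 11.94 V_SD + 4.89 = 0, giving V_SD = 0.466 V (the root below V_ov).
I_D = (4.89 − 0.466) / 2.06 = 2.15 mA.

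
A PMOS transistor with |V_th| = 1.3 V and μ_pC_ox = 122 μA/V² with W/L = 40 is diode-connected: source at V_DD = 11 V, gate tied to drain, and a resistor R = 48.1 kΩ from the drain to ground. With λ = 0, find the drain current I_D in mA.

With gate tied to drain, V_SG = V_SD ≥ V_SG − |V_th|, so the device is in saturation.
k_p = μ_pC_ox · (W/L) = 4.88 mA/V².
KCL at the drain: ½ k_p (V_SG − |V_th|)² = (V_DD − V_SG)/R.
Let x = V_SG − 1.3. Then 117 x² + x − 9.7 = 0, giving x = 0.283 V (positive root), so V_SG = 1.58 V.
I_D = (V_DD − V_SG)/R = (11 − 1.58) / 48.1 = 0.196 mA.

I_D = 0.196 mA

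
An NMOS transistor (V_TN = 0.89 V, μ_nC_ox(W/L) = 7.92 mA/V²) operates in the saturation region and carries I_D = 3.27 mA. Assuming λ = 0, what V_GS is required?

V_GS = 1.80 V

In saturation I_D = ½ k_n (V_GS − V_TN)², so V_GS − V_TN = √(2 I_D / k_n) = √(2 × 3.27 / 7.92) = 0.909 V.
V_GS = 0.89 + 0.909 = 1.8 V.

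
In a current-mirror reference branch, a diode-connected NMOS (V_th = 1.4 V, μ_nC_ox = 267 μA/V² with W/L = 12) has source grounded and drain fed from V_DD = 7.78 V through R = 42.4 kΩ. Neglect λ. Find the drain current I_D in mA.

I_D = 0.143 mA

With gate tied to drain, V_GS = V_DS ≥ V_GS − V_th, so the device is in saturation.
k_n = μ_nC_ox · (W/L) = 3.204 mA/V².
KCL at the drain: ½ k_n (V_GS − V_th)² = (V_DD − V_GS)/R.
Let x = V_GS − 1.4. Then 67.9 x² + x − 6.38 = 0, giving x = 0.299 V (positive root), so V_GS = 1.7 V.
I_D = (V_DD − V_GS)/R = (7.78 − 1.7) / 42.4 = 0.143 mA.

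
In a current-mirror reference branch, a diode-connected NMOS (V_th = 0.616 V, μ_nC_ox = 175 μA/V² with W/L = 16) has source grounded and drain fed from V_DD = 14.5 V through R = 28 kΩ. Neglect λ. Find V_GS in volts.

With gate tied to drain, V_GS = V_DS ≥ V_GS − V_th, so the device is in saturation.
k_n = μ_nC_ox · (W/L) = 2.8 mA/V².
KCL at the drain: ½ k_n (V_GS − V_th)² = (V_DD − V_GS)/R.
Let x = V_GS − 0.616. Then 39.2 x² + x − 13.88 = 0, giving x = 0.583 V (positive root), so V_GS = 1.2 V.
I_D = (V_DD − V_GS)/R = (14.5 − 1.2) / 28 = 0.475 mA.

V_GS = 1.20 V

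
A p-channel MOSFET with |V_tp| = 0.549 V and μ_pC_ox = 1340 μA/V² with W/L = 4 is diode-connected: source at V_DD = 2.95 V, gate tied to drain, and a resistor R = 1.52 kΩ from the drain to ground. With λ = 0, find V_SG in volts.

With gate tied to drain, V_SG = V_SD ≥ V_SG − |V_tp|, so the device is in saturation.
k_p = μ_pC_ox · (W/L) = 5.36 mA/V².
KCL at the drain: ½ k_p (V_SG − |V_tp|)² = (V_DD − V_SG)/R.
Let x = V_SG − 0.549. Then 4.07 x² + x − 2.401 = 0, giving x = 0.655 V (positive root), so V_SG = 1.2 V.
I_D = (V_DD − V_SG)/R = (2.95 − 1.2) / 1.52 = 1.15 mA.

V_SG = 1.20 V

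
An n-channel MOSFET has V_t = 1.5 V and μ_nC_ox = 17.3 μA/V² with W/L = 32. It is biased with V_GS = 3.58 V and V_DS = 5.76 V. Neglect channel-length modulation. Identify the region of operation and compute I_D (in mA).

k_n = μ_nC_ox · (W/L) = 0.5536 mA/V².
V_ov = V_GS − V_t = 3.58 − 1.5 = 2.08 V.
Since V_DS = 5.76 V ≥ V_ov = 2.08 V, the device is in saturation.
I_D = ½ k_n V_ov² = 0.5 × 0.5536 × 2.08² = 1.2 mA.

Saturation; I_D = 1.20 mA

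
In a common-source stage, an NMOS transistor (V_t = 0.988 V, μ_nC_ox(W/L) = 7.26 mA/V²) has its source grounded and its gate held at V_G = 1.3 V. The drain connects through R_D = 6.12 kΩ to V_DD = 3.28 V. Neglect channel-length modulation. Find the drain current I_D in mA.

V_GS = V_G = 1.3 V, so V_ov = 1.3 − 0.988 = 0.312 V.
Assume saturation: I_D = ½ k_n V_ov² = 0.5 × 7.26 × 0.312² = 0.353 mA, giving V_DS = V_DD − I_D R_D = 3.28 − 0.353 × 6.12 = 1.12 V.
V_DS = 1.12 V ≥ V_ov = 0.312 V, confirming saturation.

I_D = 0.353 mA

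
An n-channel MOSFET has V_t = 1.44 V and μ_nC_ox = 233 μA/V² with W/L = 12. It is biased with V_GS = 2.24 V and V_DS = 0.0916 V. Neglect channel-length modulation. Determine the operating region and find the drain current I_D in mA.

Triode; I_D = 0.193 mA

k_n = μ_nC_ox · (W/L) = 2.796 mA/V².
V_ov = V_GS − V_t = 2.24 − 1.44 = 0.8 V.
Since V_DS = 0.0916 V < V_ov = 0.8 V, the device is in the triode region.
I_D = k_n [V_ov · V_DS − ½ V_DS²] = 2.796 × [0.8 × 0.0916 − 0.5 × 0.0916²] = 0.193 mA.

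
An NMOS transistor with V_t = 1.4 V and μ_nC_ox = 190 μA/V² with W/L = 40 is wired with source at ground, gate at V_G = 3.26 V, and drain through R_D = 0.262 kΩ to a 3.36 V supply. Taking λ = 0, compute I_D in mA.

I_D = 9.48 mA

V_GS = V_G = 3.26 V, so V_ov = 3.26 − 1.4 = 1.86 V.
k_n = μ_nC_ox · (W/L) = 7.6 mA/V².
Assume saturation: I_D = ½ k_n V_ov² = 0.5 × 7.6 × 1.86² = 13.1 mA, giving V_DS = V_DD − I_D R_D = 3.36 − 13.1 × 0.262 = -0.0844 V.
But -0.0844 V < V_ov = 1.86 V, so the device is actually in triode.
In triode I_D = k_n[V_ov V_DS − ½ V_DS²] and I_D = (V_DD − V_DS)/R_D. Equating: 0.996 V_DS² − 4.704 V_DS + 3.36 = 0, giving V_DS = 0.877 V (the root below V_ov).
I_D = (3.36 − 0.877) / 0.262 = 9.48 mA.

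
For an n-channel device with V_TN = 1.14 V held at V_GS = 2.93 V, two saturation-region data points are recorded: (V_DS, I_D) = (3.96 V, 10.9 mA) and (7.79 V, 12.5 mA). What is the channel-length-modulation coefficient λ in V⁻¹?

With V_GS fixed, I_D ∝ (1 + λ V_DS) in saturation, so I_D2/I_D1 = (1 + λ V_DS2)/(1 + λ V_DS1).
12.5/10.9 = 1.147 = (1 + 7.79 λ)/(1 + 3.96 λ).
Solving: λ (I_D1 V_DS2 − I_D2 V_DS1) = I_D2 − I_D1, so λ = (12.5 − 10.9) / (10.9 × 7.79 − 12.5 × 3.96) = 1.6 / 35.4 = 0.0452 V⁻¹.

λ = 0.0452 V⁻¹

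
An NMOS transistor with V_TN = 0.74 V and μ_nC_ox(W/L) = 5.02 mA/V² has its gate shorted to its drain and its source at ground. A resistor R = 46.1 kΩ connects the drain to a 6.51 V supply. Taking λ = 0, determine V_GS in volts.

V_GS = 0.959 V

With gate tied to drain, V_GS = V_DS ≥ V_GS − V_TN, so the device is in saturation.
KCL at the drain: ½ k_n (V_GS − V_TN)² = (V_DD − V_GS)/R.
Let x = V_GS − 0.74. Then 116 x² + x − 5.77 = 0, giving x = 0.219 V (positive root), so V_GS = 0.959 V.
I_D = (V_DD − V_GS)/R = (6.51 − 0.959) / 46.1 = 0.12 mA.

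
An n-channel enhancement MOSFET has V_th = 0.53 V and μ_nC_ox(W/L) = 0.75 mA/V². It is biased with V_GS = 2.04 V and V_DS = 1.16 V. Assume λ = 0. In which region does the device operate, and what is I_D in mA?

Triode; I_D = 0.809 mA

V_ov = V_GS − V_th = 2.04 − 0.53 = 1.51 V.
Since V_DS = 1.16 V < V_ov = 1.51 V, the device is in the triode region.
I_D = k_n [V_ov · V_DS − ½ V_DS²] = 0.75 × [1.51 × 1.16 − 0.5 × 1.16²] = 0.809 mA.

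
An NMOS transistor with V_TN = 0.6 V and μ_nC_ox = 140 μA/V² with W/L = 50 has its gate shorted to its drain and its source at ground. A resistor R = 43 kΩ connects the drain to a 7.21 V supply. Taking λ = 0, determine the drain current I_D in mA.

With gate tied to drain, V_GS = V_DS ≥ V_GS − V_TN, so the device is in saturation.
k_n = μ_nC_ox · (W/L) = 7 mA/V².
KCL at the drain: ½ k_n (V_GS − V_TN)² = (V_DD − V_GS)/R.
Let x = V_GS − 0.6. Then 150 x² + x − 6.61 = 0, giving x = 0.206 V (positive root), so V_GS = 0.806 V.
I_D = (V_DD − V_GS)/R = (7.21 − 0.806) / 43 = 0.149 mA.

I_D = 0.149 mA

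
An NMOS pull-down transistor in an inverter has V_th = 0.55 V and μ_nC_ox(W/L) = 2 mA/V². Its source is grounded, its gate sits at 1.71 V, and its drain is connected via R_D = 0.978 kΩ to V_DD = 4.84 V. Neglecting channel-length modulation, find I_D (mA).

I_D = 1.35 mA

V_GS = V_G = 1.71 V, so V_ov = 1.71 − 0.55 = 1.16 V.
Assume saturation: I_D = ½ k_n V_ov² = 0.5 × 2 × 1.16² = 1.35 mA, giving V_DS = V_DD − I_D R_D = 4.84 − 1.35 × 0.978 = 3.52 V.
V_DS = 3.52 V ≥ V_ov = 1.16 V, confirming saturation.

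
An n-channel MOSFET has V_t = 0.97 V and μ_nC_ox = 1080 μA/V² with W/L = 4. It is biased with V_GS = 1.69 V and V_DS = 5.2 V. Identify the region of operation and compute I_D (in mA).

Saturation; I_D = 1.12 mA

k_n = μ_nC_ox · (W/L) = 4.32 mA/V².
V_ov = V_GS − V_t = 1.69 − 0.97 = 0.72 V.
Since V_DS = 5.2 V ≥ V_ov = 0.72 V, the device is in saturation.
I_D = ½ k_n V_ov² = 0.5 × 4.32 × 0.72² = 1.12 mA.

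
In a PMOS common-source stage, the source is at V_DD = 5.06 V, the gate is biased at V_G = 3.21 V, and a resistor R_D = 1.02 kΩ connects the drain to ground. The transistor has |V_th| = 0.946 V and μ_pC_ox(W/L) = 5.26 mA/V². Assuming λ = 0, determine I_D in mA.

I_D = 2.15 mA

V_SG = V_DD − V_G = 5.06 − 3.21 = 1.85 V, so V_ov = 1.85 − 0.946 = 0.904 V.
Assume saturation: I_D = ½ k_p V_ov² = 0.5 × 5.26 × 0.904² = 2.15 mA, giving V_SD = V_DD − I_D R_D = 5.06 − 2.15 × 1.02 = 2.87 V.
V_SD = 2.87 V ≥ V_ov = 0.904 V, confirming saturation.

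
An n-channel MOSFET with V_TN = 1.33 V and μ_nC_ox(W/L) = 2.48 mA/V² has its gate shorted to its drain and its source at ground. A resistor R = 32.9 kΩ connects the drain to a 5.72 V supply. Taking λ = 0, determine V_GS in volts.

With gate tied to drain, V_GS = V_DS ≥ V_GS − V_TN, so the device is in saturation.
KCL at the drain: ½ k_n (V_GS − V_TN)² = (V_DD − V_GS)/R.
Let x = V_GS − 1.33. Then 40.8 x² + x − 4.39 = 0, giving x = 0.316 V (positive root), so V_GS = 1.65 V.
I_D = (V_DD − V_GS)/R = (5.72 − 1.65) / 32.9 = 0.124 mA.

V_GS = 1.65 V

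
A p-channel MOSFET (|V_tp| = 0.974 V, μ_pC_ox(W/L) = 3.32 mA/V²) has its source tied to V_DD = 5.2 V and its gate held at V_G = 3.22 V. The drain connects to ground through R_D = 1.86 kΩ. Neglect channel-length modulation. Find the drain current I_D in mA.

I_D = 1.68 mA

V_SG = V_DD − V_G = 5.2 − 3.22 = 1.98 V, so V_ov = 1.98 − 0.974 = 1.01 V.
Assume saturation: I_D = ½ k_p V_ov² = 0.5 × 3.32 × 1.01² = 1.68 mA, giving V_SD = V_DD − I_D R_D = 5.2 − 1.68 × 1.86 = 2.08 V.
V_SD = 2.08 V ≥ V_ov = 1.01 V, confirming saturation.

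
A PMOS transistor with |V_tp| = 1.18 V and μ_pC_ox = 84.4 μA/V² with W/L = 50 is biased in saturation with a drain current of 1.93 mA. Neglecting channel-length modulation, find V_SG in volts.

k_p = μ_pC_ox · (W/L) = 4.22 mA/V².
In saturation I_D = ½ k_p (V_SG − |V_tp|)², so V_SG − |V_tp| = √(2 I_D / k_p) = √(2 × 1.93 / 4.22) = 0.956 V.
V_SG = 1.18 + 0.956 = 2.14 V.

V_SG = 2.14 V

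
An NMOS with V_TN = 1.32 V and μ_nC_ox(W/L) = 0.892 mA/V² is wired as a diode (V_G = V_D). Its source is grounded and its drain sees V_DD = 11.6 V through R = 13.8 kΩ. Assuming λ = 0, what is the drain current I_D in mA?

With gate tied to drain, V_GS = V_DS ≥ V_GS − V_TN, so the device is in saturation.
KCL at the drain: ½ k_n (V_GS − V_TN)² = (V_DD − V_GS)/R.
Let x = V_GS − 1.32. Then 6.15 x² + x − 10.28 = 0, giving x = 1.21 V (positive root), so V_GS = 2.53 V.
I_D = (V_DD − V_GS)/R = (11.6 − 2.53) / 13.8 = 0.657 mA.

I_D = 0.657 mA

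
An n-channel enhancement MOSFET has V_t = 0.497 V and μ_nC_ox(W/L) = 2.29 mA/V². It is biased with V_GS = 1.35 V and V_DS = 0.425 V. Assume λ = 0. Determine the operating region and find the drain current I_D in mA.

V_ov = V_GS − V_t = 1.35 − 0.497 = 0.853 V.
Since V_DS = 0.425 V < V_ov = 0.853 V, the device is in the triode region.
I_D = k_n [V_ov · V_DS − ½ V_DS²] = 2.29 × [0.853 × 0.425 − 0.5 × 0.425²] = 0.623 mA.

Triode; I_D = 0.623 mA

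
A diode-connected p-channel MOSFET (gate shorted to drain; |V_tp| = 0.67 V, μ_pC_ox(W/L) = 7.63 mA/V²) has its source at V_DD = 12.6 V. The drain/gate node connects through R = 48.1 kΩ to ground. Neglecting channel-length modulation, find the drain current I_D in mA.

I_D = 0.243 mA

With gate tied to drain, V_SG = V_SD ≥ V_SG − |V_tp|, so the device is in saturation.
KCL at the drain: ½ k_p (V_SG − |V_tp|)² = (V_DD − V_SG)/R.
Let x = V_SG − 0.67. Then 184 x² + x − 11.93 = 0, giving x = 0.252 V (positive root), so V_SG = 0.922 V.
I_D = (V_DD − V_SG)/R = (12.6 − 0.922) / 48.1 = 0.243 mA.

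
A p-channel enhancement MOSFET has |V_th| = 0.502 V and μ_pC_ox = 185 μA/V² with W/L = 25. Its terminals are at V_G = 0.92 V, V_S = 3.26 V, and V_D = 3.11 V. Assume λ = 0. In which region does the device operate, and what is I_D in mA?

Triode; I_D = 1.22 mA

V_SG = V_S − V_G = 3.26 − 0.92 = 2.34 V; V_SD = V_S − V_D = 3.26 − 3.11 = 0.15 V.
k_p = μ_pC_ox · (W/L) = 4.625 mA/V².
V_ov = V_SG − |V_th| = 2.34 − 0.502 = 1.84 V.
Since V_SD = 0.15 V < V_ov = 1.84 V, the device is in the triode region.
I_D = k_p [V_ov · V_SD − ½ V_SD²] = 4.625 × [1.84 × 0.15 − 0.5 × 0.15²] = 1.22 mA.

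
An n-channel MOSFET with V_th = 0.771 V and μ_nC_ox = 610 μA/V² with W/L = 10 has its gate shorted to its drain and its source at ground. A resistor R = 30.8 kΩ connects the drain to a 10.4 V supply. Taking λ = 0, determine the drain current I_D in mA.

I_D = 0.302 mA

With gate tied to drain, V_GS = V_DS ≥ V_GS − V_th, so the device is in saturation.
k_n = μ_nC_ox · (W/L) = 6.1 mA/V².
KCL at the drain: ½ k_n (V_GS − V_th)² = (V_DD − V_GS)/R.
Let x = V_GS − 0.771. Then 93.9 x² + x − 9.629 = 0, giving x = 0.315 V (positive root), so V_GS = 1.09 V.
I_D = (V_DD − V_GS)/R = (10.4 − 1.09) / 30.8 = 0.302 mA.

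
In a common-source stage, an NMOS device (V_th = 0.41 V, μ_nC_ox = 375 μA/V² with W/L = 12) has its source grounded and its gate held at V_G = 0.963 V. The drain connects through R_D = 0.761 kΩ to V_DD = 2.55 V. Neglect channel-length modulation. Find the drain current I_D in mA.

I_D = 0.688 mA

V_GS = V_G = 0.963 V, so V_ov = 0.963 − 0.41 = 0.553 V.
k_n = μ_nC_ox · (W/L) = 4.5 mA/V².
Assume saturation: I_D = ½ k_n V_ov² = 0.5 × 4.5 × 0.553² = 0.688 mA, giving V_DS = V_DD − I_D R_D = 2.55 − 0.688 × 0.761 = 2.03 V.
V_DS = 2.03 V ≥ V_ov = 0.553 V, confirming saturation.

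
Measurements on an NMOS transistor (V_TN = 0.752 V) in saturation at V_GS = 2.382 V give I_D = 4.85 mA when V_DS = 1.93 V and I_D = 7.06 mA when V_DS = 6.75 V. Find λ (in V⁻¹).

λ = 0.116 V⁻¹

With V_GS fixed, I_D ∝ (1 + λ V_DS) in saturation, so I_D2/I_D1 = (1 + λ V_DS2)/(1 + λ V_DS1).
7.06/4.85 = 1.456 = (1 + 6.75 λ)/(1 + 1.93 λ).
Solving: λ (I_D1 V_DS2 − I_D2 V_DS1) = I_D2 − I_D1, so λ = (7.06 − 4.85) / (4.85 × 6.75 − 7.06 × 1.93) = 2.21 / 19.1 = 0.116 V⁻¹.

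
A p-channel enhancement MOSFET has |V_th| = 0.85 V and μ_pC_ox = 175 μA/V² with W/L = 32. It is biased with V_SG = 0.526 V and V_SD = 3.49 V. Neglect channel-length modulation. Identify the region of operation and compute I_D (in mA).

Cutoff; I_D = 0 mA

V_SG = 0.526 V < |V_th| = 0.85 V, so the transistor is in cutoff.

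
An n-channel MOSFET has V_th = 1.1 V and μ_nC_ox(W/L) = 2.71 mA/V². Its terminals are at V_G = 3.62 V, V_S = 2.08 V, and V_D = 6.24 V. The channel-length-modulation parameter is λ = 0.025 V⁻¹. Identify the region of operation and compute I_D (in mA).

Saturation; I_D = 0.290 mA

V_GS = V_G − V_S = 3.62 − 2.08 = 1.54 V; V_DS = V_D − V_S = 6.24 − 2.08 = 4.16 V.
V_ov = V_GS − V_th = 1.54 − 1.1 = 0.44 V.
Since V_DS = 4.16 V ≥ V_ov = 0.44 V, the device is in saturation.
I_D = ½ k_n V_ov² (1 + λ V_DS) = 0.5 × 2.71 × 0.44² × (1 + 0.025 × 4.16) = 0.29 mA.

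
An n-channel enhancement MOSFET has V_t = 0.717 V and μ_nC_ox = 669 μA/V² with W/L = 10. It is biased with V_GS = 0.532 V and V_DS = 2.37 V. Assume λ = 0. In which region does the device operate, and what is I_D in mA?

V_GS = 0.532 V < V_t = 0.717 V, so the transistor is in cutoff.

Cutoff; I_D = 0 mA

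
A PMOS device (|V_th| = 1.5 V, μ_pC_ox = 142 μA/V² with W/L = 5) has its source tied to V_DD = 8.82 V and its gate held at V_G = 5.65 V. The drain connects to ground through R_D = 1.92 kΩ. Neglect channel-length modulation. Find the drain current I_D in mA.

I_D = 0.990 mA

V_SG = V_DD − V_G = 8.82 − 5.65 = 3.17 V, so V_ov = 3.17 − 1.5 = 1.67 V.
k_p = μ_pC_ox · (W/L) = 0.71 mA/V².
Assume saturation: I_D = ½ k_p V_ov² = 0.5 × 0.71 × 1.67² = 0.99 mA, giving V_SD = V_DD − I_D R_D = 8.82 − 0.99 × 1.92 = 6.92 V.
V_SD = 6.92 V ≥ V_ov = 1.67 V, confirming saturation.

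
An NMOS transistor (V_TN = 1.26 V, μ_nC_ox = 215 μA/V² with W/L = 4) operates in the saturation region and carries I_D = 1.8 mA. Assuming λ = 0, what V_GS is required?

V_GS = 3.31 V

k_n = μ_nC_ox · (W/L) = 0.86 mA/V².
In saturation I_D = ½ k_n (V_GS − V_TN)², so V_GS − V_TN = √(2 I_D / k_n) = √(2 × 1.8 / 0.86) = 2.05 V.
V_GS = 1.26 + 2.05 = 3.31 V.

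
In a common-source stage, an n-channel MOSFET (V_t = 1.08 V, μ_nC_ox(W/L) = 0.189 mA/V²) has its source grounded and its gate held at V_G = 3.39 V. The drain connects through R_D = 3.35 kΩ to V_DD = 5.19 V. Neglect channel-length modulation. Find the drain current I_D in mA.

V_GS = V_G = 3.39 V, so V_ov = 3.39 − 1.08 = 2.31 V.
Assume saturation: I_D = ½ k_n V_ov² = 0.5 × 0.189 × 2.31² = 0.504 mA, giving V_DS = V_DD − I_D R_D = 5.19 − 0.504 × 3.35 = 3.5 V.
V_DS = 3.5 V ≥ V_ov = 2.31 V, confirming saturation.

I_D = 0.504 mA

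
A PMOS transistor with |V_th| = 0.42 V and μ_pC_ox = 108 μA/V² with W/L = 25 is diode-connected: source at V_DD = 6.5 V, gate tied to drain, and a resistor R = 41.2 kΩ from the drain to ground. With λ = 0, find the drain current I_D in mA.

I_D = 0.140 mA

With gate tied to drain, V_SG = V_SD ≥ V_SG − |V_th|, so the device is in saturation.
k_p = μ_pC_ox · (W/L) = 2.7 mA/V².
KCL at the drain: ½ k_p (V_SG − |V_th|)² = (V_DD − V_SG)/R.
Let x = V_SG − 0.42. Then 55.6 x² + x − 6.08 = 0, giving x = 0.322 V (positive root), so V_SG = 0.742 V.
I_D = (V_DD − V_SG)/R = (6.5 − 0.742) / 41.2 = 0.14 mA.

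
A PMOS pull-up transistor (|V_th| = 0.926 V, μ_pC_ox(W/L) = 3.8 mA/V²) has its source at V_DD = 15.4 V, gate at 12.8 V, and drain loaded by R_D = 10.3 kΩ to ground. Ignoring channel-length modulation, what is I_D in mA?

V_SG = V_DD − V_G = 15.4 − 12.8 = 2.6 V, so V_ov = 2.6 − 0.926 = 1.67 V.
Assume saturation: I_D = ½ k_p V_ov² = 0.5 × 3.8 × 1.67² = 5.32 mA, giving V_SD = V_DD − I_D R_D = 15.4 − 5.32 × 10.3 = -39.4 V.
But -39.4 V < V_ov = 1.67 V, so the device is actually in triode.
In triode I_D = k_p[V_ov V_SD − ½ V_SD²] and I_D = (V_DD − V_SD)/R_D. Equating: 19.6 V_SD² − 66.52 V_SD + 15.4 = 0, giving V_SD = 0.25 V (the root below V_ov).
I_D = (15.4 − 0.25) / 10.3 = 1.47 mA.

I_D = 1.47 mA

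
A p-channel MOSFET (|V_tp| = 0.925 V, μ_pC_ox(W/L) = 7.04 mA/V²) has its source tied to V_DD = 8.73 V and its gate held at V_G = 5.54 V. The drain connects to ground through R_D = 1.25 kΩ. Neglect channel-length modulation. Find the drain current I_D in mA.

I_D = 6.61 mA

V_SG = V_DD − V_G = 8.73 − 5.54 = 3.19 V, so V_ov = 3.19 − 0.925 = 2.27 V.
Assume saturation: I_D = ½ k_p V_ov² = 0.5 × 7.04 × 2.27² = 18.1 mA, giving V_SD = V_DD − I_D R_D = 8.73 − 18.1 × 1.25 = -13.8 V.
But -13.8 V < V_ov = 2.27 V, so the device is actually in triode.
In triode I_D = k_p[V_ov V_SD − ½ V_SD²] and I_D = (V_DD − V_SD)/R_D. Equating: 4.4 V_SD² − 20.93 V_SD + 8.73 = 0, giving V_SD = 0.462 V (the root below V_ov).
I_D = (8.73 − 0.462) / 1.25 = 6.61 mA.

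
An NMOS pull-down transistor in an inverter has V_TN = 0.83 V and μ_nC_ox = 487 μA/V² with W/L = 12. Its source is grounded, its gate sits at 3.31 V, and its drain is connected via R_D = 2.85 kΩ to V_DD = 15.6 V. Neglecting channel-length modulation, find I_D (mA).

I_D = 5.33 mA

V_GS = V_G = 3.31 V, so V_ov = 3.31 − 0.83 = 2.48 V.
k_n = μ_nC_ox · (W/L) = 5.844 mA/V².
Assume saturation: I_D = ½ k_n V_ov² = 0.5 × 5.844 × 2.48² = 18 mA, giving V_DS = V_DD − I_D R_D = 15.6 − 18 × 2.85 = -35.6 V.
But -35.6 V < V_ov = 2.48 V, so the device is actually in triode.
In triode I_D = k_n[V_ov V_DS − ½ V_DS²] and I_D = (V_DD − V_DS)/R_D. Equating: 8.33 V_DS² − 42.31 V_DS + 15.6 = 0, giving V_DS = 0.4 V (the root below V_ov).
I_D = (15.6 − 0.4) / 2.85 = 5.33 mA.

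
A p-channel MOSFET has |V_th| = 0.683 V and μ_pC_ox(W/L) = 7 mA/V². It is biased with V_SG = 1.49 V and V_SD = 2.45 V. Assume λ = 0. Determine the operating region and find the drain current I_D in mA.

V_ov = V_SG − |V_th| = 1.49 − 0.683 = 0.807 V.
Since V_SD = 2.45 V ≥ V_ov = 0.807 V, the device is in saturation.
I_D = ½ k_p V_ov² = 0.5 × 7 × 0.807² = 2.28 mA.

Saturation; I_D = 2.28 mA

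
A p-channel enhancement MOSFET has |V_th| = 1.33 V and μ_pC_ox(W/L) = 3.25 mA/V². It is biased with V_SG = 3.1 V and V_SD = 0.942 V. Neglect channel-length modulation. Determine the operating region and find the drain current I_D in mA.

V_ov = V_SG − |V_th| = 3.1 − 1.33 = 1.77 V.
Since V_SD = 0.942 V < V_ov = 1.77 V, the device is in the triode region.
I_D = k_p [V_ov · V_SD − ½ V_SD²] = 3.25 × [1.77 × 0.942 − 0.5 × 0.942²] = 3.98 mA.

Triode; I_D = 3.98 mA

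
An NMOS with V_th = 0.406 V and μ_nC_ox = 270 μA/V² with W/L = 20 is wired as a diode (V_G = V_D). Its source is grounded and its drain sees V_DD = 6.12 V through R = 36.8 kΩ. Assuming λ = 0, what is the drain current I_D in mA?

I_D = 0.149 mA

With gate tied to drain, V_GS = V_DS ≥ V_GS − V_th, so the device is in saturation.
k_n = μ_nC_ox · (W/L) = 5.4 mA/V².
KCL at the drain: ½ k_n (V_GS − V_th)² = (V_DD − V_GS)/R.
Let x = V_GS − 0.406. Then 99.4 x² + x − 5.714 = 0, giving x = 0.235 V (positive root), so V_GS = 0.641 V.
I_D = (V_DD − V_GS)/R = (6.12 − 0.641) / 36.8 = 0.149 mA.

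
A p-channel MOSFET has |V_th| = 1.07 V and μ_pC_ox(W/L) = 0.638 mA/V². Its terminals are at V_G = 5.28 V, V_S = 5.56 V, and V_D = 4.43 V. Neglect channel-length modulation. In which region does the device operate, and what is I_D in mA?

Cutoff; I_D = 0 mA

V_SG = V_S − V_G = 5.56 − 5.28 = 0.28 V; V_SD = V_S − V_D = 5.56 − 4.43 = 1.13 V.
V_SG = 0.28 V < |V_th| = 1.07 V, so the transistor is in cutoff.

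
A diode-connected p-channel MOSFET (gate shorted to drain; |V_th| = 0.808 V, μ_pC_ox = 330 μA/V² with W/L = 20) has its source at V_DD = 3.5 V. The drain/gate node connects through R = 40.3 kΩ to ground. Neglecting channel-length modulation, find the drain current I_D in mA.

I_D = 0.0634 mA

With gate tied to drain, V_SG = V_SD ≥ V_SG − |V_th|, so the device is in saturation.
k_p = μ_pC_ox · (W/L) = 6.6 mA/V².
KCL at the drain: ½ k_p (V_SG − |V_th|)² = (V_DD − V_SG)/R.
Let x = V_SG − 0.808. Then 133 x² + x − 2.692 = 0, giving x = 0.139 V (positive root), so V_SG = 0.947 V.
I_D = (V_DD − V_SG)/R = (3.5 − 0.947) / 40.3 = 0.0634 mA.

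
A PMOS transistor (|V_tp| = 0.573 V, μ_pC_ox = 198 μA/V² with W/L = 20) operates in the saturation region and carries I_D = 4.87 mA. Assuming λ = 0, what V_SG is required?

k_p = μ_pC_ox · (W/L) = 3.96 mA/V².
In saturation I_D = ½ k_p (V_SG − |V_tp|)², so V_SG − |V_tp| = √(2 I_D / k_p) = √(2 × 4.87 / 3.96) = 1.57 V.
V_SG = 0.573 + 1.57 = 2.14 V.

V_SG = 2.14 V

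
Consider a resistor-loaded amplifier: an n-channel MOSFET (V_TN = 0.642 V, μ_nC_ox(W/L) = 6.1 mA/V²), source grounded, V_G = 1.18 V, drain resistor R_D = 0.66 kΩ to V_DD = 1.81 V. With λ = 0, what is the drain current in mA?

I_D = 0.883 mA

V_GS = V_G = 1.18 V, so V_ov = 1.18 − 0.642 = 0.538 V.
Assume saturation: I_D = ½ k_n V_ov² = 0.5 × 6.1 × 0.538² = 0.883 mA, giving V_DS = V_DD − I_D R_D = 1.81 − 0.883 × 0.66 = 1.23 V.
V_DS = 1.23 V ≥ V_ov = 0.538 V, confirming saturation.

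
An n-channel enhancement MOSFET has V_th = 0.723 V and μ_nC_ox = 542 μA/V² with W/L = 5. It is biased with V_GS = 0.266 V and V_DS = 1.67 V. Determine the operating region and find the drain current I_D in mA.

Cutoff; I_D = 0 mA

V_GS = 0.266 V < V_th = 0.723 V, so the transistor is in cutoff.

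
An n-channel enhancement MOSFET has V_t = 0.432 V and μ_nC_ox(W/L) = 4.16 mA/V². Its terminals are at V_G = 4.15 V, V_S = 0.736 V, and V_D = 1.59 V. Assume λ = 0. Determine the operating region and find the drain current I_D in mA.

Triode; I_D = 9.08 mA

V_GS = V_G − V_S = 4.15 − 0.736 = 3.41 V; V_DS = V_D − V_S = 1.59 − 0.736 = 0.854 V.
V_ov = V_GS − V_t = 3.41 − 0.432 = 2.98 V.
Since V_DS = 0.854 V < V_ov = 2.98 V, the device is in the triode region.
I_D = k_n [V_ov · V_DS − ½ V_DS²] = 4.16 × [2.98 × 0.854 − 0.5 × 0.854²] = 9.08 mA.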